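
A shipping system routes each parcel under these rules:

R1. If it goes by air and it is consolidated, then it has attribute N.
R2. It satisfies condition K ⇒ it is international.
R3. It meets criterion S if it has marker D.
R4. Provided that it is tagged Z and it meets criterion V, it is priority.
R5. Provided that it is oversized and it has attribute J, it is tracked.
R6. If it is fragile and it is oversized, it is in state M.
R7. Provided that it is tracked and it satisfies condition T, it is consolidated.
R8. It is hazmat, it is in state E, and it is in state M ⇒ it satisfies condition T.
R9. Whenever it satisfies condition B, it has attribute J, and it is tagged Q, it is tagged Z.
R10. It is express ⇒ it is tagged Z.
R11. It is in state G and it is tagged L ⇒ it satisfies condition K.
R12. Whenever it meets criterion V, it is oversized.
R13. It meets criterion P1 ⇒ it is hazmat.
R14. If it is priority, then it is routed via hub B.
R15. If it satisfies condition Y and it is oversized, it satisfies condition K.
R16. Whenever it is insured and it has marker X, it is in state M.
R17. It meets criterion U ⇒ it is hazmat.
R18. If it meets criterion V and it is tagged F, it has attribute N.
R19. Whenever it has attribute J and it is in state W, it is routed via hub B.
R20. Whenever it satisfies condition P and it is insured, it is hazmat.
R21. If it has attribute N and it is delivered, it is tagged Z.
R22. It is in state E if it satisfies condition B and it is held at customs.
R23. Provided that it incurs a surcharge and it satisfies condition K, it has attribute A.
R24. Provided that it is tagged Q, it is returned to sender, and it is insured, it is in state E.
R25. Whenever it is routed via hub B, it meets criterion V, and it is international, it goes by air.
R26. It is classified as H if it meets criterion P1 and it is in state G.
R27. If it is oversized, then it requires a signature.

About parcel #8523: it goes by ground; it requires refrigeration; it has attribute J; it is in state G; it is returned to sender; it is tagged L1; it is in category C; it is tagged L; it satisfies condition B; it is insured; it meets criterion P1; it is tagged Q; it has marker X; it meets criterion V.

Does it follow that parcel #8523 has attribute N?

Yes

By R9 (it satisfies condition B, it has attribute J, it is tagged Q): it is tagged Z.
By R11 (it is in state G, it is tagged L): it satisfies condition K.
By R12 (it meets criterion V): it is oversized.
By R13 (it meets criterion P1): it is hazmat.
By R16 (it is insured, it has marker X): it is in state M.
By R24 (it is tagged Q, it is returned to sender, it is insured): it is in state E.
By R2 (it satisfies condition K): it is international.
By R4 (it is tagged Z, it meets criterion V): it is priority.
By R5 (it is oversized, it has attribute J): it is tracked.
By R8 (it is hazmat, it is in state E, it is in state M): it satisfies condition T.
By R14 (it is priority): it is routed via hub B.
By R25 (it is routed via hub B, it meets criterion V, it is international): it goes by air.
By R7 (it is tracked, it satisfies condition T): it is consolidated.
By R1 (it goes by air, it is consolidated): it has attribute N.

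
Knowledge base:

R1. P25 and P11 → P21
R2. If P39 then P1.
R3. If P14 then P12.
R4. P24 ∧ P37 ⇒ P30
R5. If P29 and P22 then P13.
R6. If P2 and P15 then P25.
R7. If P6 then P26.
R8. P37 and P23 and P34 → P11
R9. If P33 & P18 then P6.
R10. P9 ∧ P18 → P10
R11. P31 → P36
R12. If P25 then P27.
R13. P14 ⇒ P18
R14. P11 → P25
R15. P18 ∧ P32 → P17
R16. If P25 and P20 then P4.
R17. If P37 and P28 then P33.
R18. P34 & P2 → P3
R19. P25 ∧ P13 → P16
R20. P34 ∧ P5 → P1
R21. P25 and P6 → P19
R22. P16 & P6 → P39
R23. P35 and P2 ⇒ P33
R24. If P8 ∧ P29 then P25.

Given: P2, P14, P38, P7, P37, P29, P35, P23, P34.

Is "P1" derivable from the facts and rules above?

Forward chaining from the given facts derives: P12, P11, P18, P25, P3, P33, P21, P6, P27, P19, P26.
Rules concluding P1: R2 needs P39; R20 needs P5 — none of these are established.

No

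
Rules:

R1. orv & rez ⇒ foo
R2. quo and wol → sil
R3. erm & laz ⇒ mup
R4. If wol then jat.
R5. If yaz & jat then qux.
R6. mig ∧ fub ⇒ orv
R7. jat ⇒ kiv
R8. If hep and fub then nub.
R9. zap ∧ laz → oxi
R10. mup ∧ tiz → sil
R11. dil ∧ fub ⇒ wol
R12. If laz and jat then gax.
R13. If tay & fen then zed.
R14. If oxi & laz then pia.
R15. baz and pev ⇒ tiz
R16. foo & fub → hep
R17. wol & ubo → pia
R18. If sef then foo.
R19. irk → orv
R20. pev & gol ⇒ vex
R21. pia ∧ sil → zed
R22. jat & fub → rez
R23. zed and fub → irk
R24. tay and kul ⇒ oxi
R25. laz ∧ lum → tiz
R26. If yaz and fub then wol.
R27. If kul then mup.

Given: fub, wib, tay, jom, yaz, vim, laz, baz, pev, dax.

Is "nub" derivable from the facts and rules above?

No

Forward chaining from the given facts derives: tiz, wol, jat, qux, kiv, gax, rez.
The only rule concluding nub is R8, which needs hep; that is never established.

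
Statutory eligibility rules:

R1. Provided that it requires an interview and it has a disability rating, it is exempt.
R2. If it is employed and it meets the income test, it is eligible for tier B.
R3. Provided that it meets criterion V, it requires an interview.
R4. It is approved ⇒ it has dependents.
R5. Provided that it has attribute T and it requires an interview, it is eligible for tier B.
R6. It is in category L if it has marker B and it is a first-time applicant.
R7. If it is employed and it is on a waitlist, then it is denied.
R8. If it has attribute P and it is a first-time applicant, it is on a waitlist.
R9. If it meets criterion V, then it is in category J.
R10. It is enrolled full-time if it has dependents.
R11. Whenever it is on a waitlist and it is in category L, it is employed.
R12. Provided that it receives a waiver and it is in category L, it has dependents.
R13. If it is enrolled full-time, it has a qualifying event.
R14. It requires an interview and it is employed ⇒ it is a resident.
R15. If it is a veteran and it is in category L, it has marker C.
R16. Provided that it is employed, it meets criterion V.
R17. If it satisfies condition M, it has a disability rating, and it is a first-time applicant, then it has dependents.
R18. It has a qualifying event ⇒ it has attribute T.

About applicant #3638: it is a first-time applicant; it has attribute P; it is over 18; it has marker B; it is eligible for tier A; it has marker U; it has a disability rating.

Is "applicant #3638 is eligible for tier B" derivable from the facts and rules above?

Forward chaining from the given facts derives: is in category L, is on a waitlist, is employed, meets criterion V, requires an interview, is denied, is in category J, is a resident, is exempt.
Rules concluding "it is eligible for tier B": R2 needs "it meets the income test"; R5 needs "it has attribute T" — none of these are established.

No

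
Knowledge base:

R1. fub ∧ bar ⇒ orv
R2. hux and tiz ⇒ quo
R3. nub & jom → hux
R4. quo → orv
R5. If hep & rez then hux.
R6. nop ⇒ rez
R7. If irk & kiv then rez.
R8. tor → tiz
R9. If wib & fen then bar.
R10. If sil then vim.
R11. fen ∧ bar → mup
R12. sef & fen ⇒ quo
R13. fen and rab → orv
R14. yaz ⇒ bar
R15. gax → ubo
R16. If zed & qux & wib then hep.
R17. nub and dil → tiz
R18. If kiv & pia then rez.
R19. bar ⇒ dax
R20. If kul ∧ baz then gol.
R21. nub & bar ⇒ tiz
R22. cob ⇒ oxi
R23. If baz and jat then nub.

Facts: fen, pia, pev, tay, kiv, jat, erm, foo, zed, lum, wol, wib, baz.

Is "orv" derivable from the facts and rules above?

No

Forward chaining from the given facts derives: bar, mup, rez, dax, nub, tiz.
Rules concluding orv: R1 needs fub; R4 needs quo; R13 needs rab — none of these are established.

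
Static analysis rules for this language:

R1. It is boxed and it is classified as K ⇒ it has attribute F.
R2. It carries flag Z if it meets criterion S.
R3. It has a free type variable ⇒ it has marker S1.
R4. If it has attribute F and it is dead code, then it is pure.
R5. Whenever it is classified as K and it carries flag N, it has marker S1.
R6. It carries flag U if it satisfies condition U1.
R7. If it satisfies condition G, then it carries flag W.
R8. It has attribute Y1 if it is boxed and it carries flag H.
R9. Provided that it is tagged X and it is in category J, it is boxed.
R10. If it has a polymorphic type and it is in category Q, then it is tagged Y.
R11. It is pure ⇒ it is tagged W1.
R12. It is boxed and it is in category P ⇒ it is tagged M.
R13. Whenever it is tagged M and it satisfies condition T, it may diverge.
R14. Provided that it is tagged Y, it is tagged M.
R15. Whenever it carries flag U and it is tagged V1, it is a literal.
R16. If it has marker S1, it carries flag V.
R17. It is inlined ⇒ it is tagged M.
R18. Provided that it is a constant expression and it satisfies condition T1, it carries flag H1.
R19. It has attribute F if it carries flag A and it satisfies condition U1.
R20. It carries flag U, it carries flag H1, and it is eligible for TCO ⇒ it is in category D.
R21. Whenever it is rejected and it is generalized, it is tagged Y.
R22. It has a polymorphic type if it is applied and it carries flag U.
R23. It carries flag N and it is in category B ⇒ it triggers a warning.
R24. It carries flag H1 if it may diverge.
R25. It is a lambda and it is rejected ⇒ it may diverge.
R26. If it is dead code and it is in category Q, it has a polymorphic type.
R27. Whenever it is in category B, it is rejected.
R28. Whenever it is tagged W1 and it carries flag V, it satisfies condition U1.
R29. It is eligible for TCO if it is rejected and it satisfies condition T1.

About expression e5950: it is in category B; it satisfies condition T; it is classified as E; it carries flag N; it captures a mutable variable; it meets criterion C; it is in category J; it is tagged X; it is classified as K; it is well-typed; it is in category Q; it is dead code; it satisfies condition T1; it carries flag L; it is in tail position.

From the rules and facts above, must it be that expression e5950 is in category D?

Yes

By R5 (it is classified as K, it carries flag N): it has marker S1.
By R9 (it is tagged X, it is in category J): it is boxed.
By R16 (it has marker S1): it carries flag V.
By R26 (it is dead code, it is in category Q): it has a polymorphic type.
By R27 (it is in category B): it is rejected.
By R29 (it is rejected, it satisfies condition T1): it is eligible for TCO.
By R1 (it is boxed, it is classified as K): it has attribute F.
By R4 (it has attribute F, it is dead code): it is pure.
By R10 (it has a polymorphic type, it is in category Q): it is tagged Y.
By R11 (it is pure): it is tagged W1.
By R14 (it is tagged Y): it is tagged M.
By R28 (it is tagged W1, it carries flag V): it satisfies condition U1.
By R6 (it satisfies condition U1): it carries flag U.
By R13 (it is tagged M, it satisfies condition T): it may diverge.
By R24 (it may diverge): it carries flag H1.
By R20 (it carries flag U, it carries flag H1, it is eligible for TCO): it is in category D.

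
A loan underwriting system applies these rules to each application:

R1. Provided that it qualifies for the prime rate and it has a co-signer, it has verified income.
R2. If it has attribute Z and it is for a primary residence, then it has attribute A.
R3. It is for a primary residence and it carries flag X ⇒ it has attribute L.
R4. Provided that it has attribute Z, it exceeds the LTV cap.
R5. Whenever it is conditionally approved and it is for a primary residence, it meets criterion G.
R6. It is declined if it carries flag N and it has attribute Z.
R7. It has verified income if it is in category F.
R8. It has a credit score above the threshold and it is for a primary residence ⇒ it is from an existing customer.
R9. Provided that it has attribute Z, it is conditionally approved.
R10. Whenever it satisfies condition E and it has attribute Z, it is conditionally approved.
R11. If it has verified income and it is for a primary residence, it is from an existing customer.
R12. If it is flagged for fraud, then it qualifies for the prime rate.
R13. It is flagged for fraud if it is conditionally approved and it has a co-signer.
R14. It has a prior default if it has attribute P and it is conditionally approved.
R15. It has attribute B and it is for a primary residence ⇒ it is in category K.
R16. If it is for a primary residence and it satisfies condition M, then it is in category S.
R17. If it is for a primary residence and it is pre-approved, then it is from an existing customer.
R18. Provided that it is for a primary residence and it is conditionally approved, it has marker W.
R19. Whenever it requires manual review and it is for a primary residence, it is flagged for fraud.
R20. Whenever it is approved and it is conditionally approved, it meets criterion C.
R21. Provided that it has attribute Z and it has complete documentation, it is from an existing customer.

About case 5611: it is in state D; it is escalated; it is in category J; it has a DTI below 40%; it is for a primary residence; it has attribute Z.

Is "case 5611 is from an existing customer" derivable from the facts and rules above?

Forward chaining from the given facts derives: has attribute A, exceeds the LTV cap, is conditionally approved, has marker W, meets criterion G.
Rules concluding "it is from an existing customer": R8 needs "it has a credit score above the threshold"; R11 needs "it has verified income"; R17 needs "it is pre-approved"; R21 needs "it has complete documentation" — none of these are established.

No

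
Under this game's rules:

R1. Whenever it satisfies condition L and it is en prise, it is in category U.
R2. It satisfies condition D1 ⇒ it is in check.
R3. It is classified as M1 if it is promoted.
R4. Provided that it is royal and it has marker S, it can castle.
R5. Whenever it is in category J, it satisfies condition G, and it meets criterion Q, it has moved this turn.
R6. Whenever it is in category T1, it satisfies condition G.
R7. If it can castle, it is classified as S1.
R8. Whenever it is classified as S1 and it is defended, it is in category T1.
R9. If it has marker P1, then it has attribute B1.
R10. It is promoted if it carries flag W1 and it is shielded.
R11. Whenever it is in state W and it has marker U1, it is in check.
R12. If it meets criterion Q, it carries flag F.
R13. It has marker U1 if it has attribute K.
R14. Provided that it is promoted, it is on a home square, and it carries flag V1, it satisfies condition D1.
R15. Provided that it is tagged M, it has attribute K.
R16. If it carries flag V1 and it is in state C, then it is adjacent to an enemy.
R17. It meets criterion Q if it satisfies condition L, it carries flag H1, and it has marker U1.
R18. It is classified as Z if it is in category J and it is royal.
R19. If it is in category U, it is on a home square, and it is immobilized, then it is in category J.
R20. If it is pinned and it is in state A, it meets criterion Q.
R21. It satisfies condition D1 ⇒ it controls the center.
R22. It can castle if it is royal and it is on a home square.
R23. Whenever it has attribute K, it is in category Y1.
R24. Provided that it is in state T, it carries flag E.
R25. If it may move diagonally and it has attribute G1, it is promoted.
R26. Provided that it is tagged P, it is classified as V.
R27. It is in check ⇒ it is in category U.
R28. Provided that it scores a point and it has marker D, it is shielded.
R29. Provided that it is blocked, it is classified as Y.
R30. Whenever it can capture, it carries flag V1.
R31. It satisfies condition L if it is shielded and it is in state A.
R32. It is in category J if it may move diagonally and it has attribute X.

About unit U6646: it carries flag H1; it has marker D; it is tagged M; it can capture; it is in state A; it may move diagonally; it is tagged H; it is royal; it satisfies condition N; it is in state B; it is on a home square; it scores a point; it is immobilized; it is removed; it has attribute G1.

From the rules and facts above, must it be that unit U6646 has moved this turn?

Forward chaining from the given facts derives: has attribute K, can castle, is in category Y1, is promoted, is shielded, carries flag V1, satisfies condition L, is classified as M1, is classified as S1, has marker U1, satisfies condition D1, meets criterion Q, controls the center, is in check, carries flag F, is in category U, is in category J, is classified as Z.
The only rule concluding "it has moved this turn" is R5, which needs "it satisfies condition G"; that is never established.

No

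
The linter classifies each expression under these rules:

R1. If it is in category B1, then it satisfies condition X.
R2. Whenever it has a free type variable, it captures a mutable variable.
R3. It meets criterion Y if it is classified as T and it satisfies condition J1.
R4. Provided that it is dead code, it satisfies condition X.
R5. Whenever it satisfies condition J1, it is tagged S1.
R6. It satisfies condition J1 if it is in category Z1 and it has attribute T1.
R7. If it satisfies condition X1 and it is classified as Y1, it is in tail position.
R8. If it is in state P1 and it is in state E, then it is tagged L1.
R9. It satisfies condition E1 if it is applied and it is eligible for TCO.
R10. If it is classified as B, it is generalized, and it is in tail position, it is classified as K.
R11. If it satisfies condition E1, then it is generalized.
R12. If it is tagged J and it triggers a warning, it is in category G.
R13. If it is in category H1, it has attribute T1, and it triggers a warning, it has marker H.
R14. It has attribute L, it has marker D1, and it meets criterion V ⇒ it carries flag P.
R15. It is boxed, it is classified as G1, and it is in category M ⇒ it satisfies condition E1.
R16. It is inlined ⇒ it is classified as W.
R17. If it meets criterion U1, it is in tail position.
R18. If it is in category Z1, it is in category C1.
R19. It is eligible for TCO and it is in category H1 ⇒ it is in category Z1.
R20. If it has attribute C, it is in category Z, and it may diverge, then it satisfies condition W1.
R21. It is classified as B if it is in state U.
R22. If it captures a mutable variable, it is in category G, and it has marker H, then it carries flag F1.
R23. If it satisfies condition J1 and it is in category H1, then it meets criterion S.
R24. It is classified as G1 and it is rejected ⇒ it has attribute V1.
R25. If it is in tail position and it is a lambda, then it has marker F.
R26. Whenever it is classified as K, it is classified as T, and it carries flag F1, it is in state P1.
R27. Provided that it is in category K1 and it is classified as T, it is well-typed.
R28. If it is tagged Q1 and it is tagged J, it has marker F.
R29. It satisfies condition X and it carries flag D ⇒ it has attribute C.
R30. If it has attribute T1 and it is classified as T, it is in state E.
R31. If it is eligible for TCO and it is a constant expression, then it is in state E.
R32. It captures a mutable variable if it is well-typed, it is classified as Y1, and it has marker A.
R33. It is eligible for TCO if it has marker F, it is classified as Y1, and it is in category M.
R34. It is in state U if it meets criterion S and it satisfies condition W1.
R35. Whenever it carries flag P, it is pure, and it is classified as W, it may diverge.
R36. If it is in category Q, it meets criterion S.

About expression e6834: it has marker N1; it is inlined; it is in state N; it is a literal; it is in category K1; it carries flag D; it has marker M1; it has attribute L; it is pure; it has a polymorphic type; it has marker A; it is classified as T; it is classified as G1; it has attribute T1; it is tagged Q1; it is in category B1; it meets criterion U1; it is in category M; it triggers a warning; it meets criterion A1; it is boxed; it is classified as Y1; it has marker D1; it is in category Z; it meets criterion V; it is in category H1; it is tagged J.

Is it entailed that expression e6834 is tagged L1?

Yes

By R1 (it is in category B1): it satisfies condition X.
By R12 (it is tagged J, it triggers a warning): it is in category G.
By R13 (it is in category H1, it has attribute T1, it triggers a warning): it has marker H.
By R14 (it has attribute L, it has marker D1, it meets criterion V): it carries flag P.
By R15 (it is boxed, it is classified as G1, it is in category M): it satisfies condition E1.
By R16 (it is inlined): it is classified as W.
By R17 (it meets criterion U1): it is in tail position.
By R27 (it is in category K1, it is classified as T): it is well-typed.
By R28 (it is tagged Q1, it is tagged J): it has marker F.
By R29 (it satisfies condition X, it carries flag D): it has attribute C.
By R30 (it has attribute T1, it is classified as T): it is in state E.
By R32 (it is well-typed, it is classified as Y1, it has marker A): it captures a mutable variable.
By R33 (it has marker F, it is classified as Y1, it is in category M): it is eligible for TCO.
By R35 (it carries flag P, it is pure, it is classified as W): it may diverge.
By R11 (it satisfies condition E1): it is generalized.
By R19 (it is eligible for TCO, it is in category H1): it is in category Z1.
By R20 (it has attribute C, it is in category Z, it may diverge): it satisfies condition W1.
By R22 (it captures a mutable variable, it is in category G, it has marker H): it carries flag F1.
By R6 (it is in category Z1, it has attribute T1): it satisfies condition J1.
By R23 (it satisfies condition J1, it is in category H1): it meets criterion S.
By R34 (it meets criterion S, it satisfies condition W1): it is in state U.
By R21 (it is in state U): it is classified as B.
By R10 (it is classified as B, it is generalized, it is in tail position): it is classified as K.
By R26 (it is classified as K, it is classified as T, it carries flag F1): it is in state P1.
By R8 (it is in state P1, it is in state E): it is tagged L1.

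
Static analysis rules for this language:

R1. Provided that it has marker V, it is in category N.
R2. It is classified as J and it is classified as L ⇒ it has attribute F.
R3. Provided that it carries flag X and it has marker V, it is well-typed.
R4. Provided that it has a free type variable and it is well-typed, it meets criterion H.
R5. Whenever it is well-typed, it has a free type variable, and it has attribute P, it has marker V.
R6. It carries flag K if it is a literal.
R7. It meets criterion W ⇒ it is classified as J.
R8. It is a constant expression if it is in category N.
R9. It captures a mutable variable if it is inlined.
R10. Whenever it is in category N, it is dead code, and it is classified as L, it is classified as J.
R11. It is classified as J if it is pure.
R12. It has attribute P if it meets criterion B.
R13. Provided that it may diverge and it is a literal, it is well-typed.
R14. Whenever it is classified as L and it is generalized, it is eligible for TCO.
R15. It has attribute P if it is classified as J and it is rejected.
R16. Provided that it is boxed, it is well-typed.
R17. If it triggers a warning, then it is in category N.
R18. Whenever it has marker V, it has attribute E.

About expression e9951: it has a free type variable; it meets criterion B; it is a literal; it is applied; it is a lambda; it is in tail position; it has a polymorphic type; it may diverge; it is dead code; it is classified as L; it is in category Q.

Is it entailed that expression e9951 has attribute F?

By R12 (it meets criterion B): it has attribute P.
By R13 (it may diverge, it is a literal): it is well-typed.
By R5 (it is well-typed, it has a free type variable, it has attribute P): it has marker V.
By R1 (it has marker V): it is in category N.
By R10 (it is in category N, it is dead code, it is classified as L): it is classified as J.
By R2 (it is classified as J, it is classified as L): it has attribute F.

Yes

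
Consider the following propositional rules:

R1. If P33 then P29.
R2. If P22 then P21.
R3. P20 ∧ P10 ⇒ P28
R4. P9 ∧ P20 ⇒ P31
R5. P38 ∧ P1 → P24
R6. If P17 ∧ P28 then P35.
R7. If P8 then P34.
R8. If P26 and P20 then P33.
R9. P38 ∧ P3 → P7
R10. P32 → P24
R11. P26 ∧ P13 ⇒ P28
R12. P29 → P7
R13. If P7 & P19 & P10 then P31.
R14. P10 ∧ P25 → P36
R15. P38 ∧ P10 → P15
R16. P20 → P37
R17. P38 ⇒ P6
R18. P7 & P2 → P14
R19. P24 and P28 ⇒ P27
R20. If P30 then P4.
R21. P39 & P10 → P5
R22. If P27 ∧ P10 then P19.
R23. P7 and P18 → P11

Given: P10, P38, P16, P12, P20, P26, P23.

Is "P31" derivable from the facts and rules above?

No

Forward chaining from the given facts derives: P28, P33, P15, P37, P6, P29, P7.
Rules concluding P31: R4 needs P9; R13 needs P19 — none of these are established.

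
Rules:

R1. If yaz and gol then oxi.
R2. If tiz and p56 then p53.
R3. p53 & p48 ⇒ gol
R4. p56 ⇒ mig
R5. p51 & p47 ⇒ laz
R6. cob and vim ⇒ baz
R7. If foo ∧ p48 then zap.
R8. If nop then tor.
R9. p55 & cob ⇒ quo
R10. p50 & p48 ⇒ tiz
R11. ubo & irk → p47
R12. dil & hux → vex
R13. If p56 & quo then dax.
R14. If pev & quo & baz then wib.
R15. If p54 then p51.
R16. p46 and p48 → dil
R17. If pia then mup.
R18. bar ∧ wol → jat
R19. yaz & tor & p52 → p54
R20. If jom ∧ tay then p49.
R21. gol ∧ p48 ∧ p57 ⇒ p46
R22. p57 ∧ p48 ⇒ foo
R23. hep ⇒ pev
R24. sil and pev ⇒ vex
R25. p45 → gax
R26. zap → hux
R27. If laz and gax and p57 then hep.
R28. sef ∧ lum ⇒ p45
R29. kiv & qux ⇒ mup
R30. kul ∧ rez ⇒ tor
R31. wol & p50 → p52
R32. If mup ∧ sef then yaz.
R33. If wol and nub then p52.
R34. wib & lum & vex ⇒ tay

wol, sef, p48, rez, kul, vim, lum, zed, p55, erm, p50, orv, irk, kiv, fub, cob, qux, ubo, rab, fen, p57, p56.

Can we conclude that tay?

Yes

baz  (by R6: cob, vim)
quo  (by R9: p55, cob)
tiz  (by R10: p50, p48)
p47  (by R11: ubo, irk)
foo  (by R22: p57, p48)
p45  (by R28: sef, lum)
mup  (by R29: kiv, qux)
tor  (by R30: kul, rez)
p52  (by R31: wol, p50)
yaz  (by R32: mup, sef)
p53  (by R2: tiz, p56)
gol  (by R3: p53, p48)
zap  (by R7: foo, p48)
p54  (by R19: yaz, tor, p52)
p46  (by R21: gol, p48, p57)
gax  (by R25: p45)
hux  (by R26: zap)
p51  (by R15: p54)
dil  (by R16: p46, p48)
laz  (by R5: p51, p47)
vex  (by R12: dil, hux)
hep  (by R27: laz, gax, p57)
pev  (by R23: hep)
wib  (by R14: pev, quo, baz)
tay  (by R34: wib, lum, vex)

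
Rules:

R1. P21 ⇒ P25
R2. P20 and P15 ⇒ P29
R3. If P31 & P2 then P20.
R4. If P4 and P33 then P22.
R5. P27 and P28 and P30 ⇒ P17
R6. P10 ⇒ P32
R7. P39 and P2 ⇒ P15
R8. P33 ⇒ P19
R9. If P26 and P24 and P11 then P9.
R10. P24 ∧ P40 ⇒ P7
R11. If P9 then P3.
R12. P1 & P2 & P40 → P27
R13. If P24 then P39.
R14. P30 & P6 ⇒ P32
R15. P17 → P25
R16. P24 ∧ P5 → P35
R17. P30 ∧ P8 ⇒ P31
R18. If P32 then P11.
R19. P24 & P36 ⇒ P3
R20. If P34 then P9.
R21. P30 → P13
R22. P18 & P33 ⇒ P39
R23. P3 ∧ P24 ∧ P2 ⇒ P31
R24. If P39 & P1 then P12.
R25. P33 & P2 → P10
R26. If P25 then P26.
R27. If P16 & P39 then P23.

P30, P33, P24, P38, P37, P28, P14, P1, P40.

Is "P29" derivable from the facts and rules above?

No

Forward chaining from the given facts derives: P19, P7, P39, P13, P12.
The only rule concluding P29 is R2, which needs P20; that is never established.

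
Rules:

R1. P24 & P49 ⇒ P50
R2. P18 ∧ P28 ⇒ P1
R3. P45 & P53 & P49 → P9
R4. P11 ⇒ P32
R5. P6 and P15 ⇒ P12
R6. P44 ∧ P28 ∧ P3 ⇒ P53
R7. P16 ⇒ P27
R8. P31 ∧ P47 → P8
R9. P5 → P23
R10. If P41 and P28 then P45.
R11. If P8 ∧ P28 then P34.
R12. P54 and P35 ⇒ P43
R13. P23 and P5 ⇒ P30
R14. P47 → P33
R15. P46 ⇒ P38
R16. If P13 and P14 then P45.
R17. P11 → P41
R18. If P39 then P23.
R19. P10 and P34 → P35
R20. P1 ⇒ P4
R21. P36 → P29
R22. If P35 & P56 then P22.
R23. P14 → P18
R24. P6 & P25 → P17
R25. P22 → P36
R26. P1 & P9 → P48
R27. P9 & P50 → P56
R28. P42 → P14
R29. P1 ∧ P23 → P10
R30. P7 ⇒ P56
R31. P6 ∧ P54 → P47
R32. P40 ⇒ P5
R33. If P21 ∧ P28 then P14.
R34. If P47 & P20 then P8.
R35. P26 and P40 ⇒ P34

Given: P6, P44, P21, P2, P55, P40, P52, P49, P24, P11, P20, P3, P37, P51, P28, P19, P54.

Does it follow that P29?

P50  (by R1: P24, P49)
P53  (by R6: P44, P28, P3)
P41  (by R17: P11)
P47  (by R31: P6, P54)
P5  (by R32: P40)
P14  (by R33: P21, P28)
P8  (by R34: P47, P20)
P23  (by R9: P5)
P45  (by R10: P41, P28)
P34  (by R11: P8, P28)
P18  (by R23: P14)
P1  (by R2: P18, P28)
P9  (by R3: P45, P53, P49)
P56  (by R27: P9, P50)
P10  (by R29: P1, P23)
P35  (by R19: P10, P34)
P22  (by R22: P35, P56)
P36  (by R25: P22)
P29  (by R21: P36)

Yes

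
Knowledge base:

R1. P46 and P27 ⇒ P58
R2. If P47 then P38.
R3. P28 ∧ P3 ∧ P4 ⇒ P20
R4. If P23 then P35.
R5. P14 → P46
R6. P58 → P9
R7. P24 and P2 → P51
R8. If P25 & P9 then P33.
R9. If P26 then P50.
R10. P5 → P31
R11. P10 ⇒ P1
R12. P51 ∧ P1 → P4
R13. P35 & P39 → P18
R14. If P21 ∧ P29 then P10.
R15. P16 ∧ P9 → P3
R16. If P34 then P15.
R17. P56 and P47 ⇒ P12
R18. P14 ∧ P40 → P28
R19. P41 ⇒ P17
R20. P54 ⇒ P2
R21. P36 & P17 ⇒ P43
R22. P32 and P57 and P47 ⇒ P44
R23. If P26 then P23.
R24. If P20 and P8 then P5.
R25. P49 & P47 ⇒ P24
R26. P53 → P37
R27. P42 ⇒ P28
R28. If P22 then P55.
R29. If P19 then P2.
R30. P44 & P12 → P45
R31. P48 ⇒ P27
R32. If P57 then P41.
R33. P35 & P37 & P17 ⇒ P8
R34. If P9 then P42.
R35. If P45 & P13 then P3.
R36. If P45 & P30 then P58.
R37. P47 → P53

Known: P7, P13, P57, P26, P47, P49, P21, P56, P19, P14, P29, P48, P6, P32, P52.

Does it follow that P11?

Forward chaining from the given facts derives: P38, P46, P50, P10, P12, P44, P23, P24, P2, P45, P27, P41, P3, P53, P58, P35, P9, P51, P1, P4, P17, P37, P8, P42, P28, P20, P5, P31.
No rule has P11 as its conclusion, and it is not among the given facts.

No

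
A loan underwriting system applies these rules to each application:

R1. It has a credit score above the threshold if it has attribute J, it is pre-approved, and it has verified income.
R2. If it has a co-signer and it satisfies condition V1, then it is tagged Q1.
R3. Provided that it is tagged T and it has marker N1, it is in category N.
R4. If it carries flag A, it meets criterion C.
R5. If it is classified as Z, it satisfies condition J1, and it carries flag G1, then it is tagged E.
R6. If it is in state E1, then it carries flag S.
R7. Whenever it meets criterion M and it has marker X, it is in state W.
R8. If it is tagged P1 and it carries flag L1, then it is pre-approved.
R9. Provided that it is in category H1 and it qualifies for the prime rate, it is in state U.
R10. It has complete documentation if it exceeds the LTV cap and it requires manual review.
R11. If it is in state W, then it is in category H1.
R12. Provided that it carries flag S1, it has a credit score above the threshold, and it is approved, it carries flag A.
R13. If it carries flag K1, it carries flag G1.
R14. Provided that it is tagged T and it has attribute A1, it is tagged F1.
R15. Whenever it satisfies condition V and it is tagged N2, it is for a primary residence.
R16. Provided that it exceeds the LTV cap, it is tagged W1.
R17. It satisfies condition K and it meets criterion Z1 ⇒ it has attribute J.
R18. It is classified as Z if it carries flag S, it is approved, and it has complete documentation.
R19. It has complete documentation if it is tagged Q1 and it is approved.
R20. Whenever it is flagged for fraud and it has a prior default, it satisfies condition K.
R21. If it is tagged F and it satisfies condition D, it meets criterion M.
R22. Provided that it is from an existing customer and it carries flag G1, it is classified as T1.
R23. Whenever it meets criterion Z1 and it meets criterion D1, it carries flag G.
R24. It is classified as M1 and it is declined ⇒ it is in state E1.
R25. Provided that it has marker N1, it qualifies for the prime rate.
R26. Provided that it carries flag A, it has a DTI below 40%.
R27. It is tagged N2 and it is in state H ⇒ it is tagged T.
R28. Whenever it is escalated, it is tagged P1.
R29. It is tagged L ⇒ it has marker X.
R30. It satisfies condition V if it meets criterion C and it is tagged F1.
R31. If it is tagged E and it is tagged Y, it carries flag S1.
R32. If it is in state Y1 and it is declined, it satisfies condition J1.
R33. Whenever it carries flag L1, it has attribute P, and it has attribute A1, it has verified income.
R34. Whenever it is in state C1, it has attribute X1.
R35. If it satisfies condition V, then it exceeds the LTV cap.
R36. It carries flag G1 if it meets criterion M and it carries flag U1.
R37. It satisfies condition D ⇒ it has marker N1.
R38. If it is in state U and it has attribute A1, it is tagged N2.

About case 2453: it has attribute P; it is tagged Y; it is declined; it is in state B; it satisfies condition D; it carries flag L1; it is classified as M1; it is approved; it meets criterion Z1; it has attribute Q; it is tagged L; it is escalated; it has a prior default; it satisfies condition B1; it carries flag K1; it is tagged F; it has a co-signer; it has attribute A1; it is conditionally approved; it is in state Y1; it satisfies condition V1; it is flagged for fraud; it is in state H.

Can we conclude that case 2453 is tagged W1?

Yes

By R2 (it has a co-signer, it satisfies condition V1): it is tagged Q1.
By R13 (it carries flag K1): it carries flag G1.
By R19 (it is tagged Q1, it is approved): it has complete documentation.
By R20 (it is flagged for fraud, it has a prior default): it satisfies condition K.
By R21 (it is tagged F, it satisfies condition D): it meets criterion M.
By R24 (it is classified as M1, it is declined): it is in state E1.
By R28 (it is escalated): it is tagged P1.
By R29 (it is tagged L): it has marker X.
By R32 (it is in state Y1, it is declined): it satisfies condition J1.
By R33 (it carries flag L1, it has attribute P, it has attribute A1): it has verified income.
By R37 (it satisfies condition D): it has marker N1.
By R6 (it is in state E1): it carries flag S.
By R7 (it meets criterion M, it has marker X): it is in state W.
By R8 (it is tagged P1, it carries flag L1): it is pre-approved.
By R11 (it is in state W): it is in category H1.
By R17 (it satisfies condition K, it meets criterion Z1): it has attribute J.
By R18 (it carries flag S, it is approved, it has complete documentation): it is classified as Z.
By R25 (it has marker N1): it qualifies for the prime rate.
By R1 (it has attribute J, it is pre-approved, it has verified income): it has a credit score above the threshold.
By R5 (it is classified as Z, it satisfies condition J1, it carries flag G1): it is tagged E.
By R9 (it is in category H1, it qualifies for the prime rate): it is in state U.
By R31 (it is tagged E, it is tagged Y): it carries flag S1.
By R38 (it is in state U, it has attribute A1): it is tagged N2.
By R12 (it carries flag S1, it has a credit score above the threshold, it is approved): it carries flag A.
By R27 (it is tagged N2, it is in state H): it is tagged T.
By R4 (it carries flag A): it meets criterion C.
By R14 (it is tagged T, it has attribute A1): it is tagged F1.
By R30 (it meets criterion C, it is tagged F1): it satisfies condition V.
By R35 (it satisfies condition V): it exceeds the LTV cap.
By R16 (it exceeds the LTV cap): it is tagged W1.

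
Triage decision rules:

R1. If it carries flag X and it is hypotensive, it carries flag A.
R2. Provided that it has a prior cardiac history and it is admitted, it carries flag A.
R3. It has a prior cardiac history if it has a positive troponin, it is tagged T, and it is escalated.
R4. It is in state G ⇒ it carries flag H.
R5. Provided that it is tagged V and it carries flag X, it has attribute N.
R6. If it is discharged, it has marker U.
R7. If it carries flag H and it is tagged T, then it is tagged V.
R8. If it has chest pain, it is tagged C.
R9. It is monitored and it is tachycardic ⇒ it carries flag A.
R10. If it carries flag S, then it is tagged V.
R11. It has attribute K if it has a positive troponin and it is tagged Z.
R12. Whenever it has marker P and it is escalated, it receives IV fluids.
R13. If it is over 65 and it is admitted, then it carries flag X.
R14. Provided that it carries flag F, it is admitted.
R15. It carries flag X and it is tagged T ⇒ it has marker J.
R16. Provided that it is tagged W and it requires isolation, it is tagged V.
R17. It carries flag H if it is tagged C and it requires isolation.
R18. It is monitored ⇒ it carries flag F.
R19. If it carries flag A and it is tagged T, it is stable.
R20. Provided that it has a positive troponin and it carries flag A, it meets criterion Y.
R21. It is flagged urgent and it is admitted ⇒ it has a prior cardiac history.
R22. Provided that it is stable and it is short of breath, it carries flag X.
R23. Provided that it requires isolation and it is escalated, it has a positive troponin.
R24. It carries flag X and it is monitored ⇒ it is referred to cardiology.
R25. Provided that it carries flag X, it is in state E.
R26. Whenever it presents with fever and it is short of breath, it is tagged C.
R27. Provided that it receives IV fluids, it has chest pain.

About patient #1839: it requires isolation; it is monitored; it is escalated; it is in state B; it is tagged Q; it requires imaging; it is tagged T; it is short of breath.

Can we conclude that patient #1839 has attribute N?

Forward chaining from the given facts derives: carries flag F, has a positive troponin, has a prior cardiac history, is admitted, carries flag A, is stable, meets criterion Y, carries flag X, is referred to cardiology, is in state E, has marker J.
The only rule concluding "it has attribute N" is R5, which needs "it is tagged V"; that is never established.

No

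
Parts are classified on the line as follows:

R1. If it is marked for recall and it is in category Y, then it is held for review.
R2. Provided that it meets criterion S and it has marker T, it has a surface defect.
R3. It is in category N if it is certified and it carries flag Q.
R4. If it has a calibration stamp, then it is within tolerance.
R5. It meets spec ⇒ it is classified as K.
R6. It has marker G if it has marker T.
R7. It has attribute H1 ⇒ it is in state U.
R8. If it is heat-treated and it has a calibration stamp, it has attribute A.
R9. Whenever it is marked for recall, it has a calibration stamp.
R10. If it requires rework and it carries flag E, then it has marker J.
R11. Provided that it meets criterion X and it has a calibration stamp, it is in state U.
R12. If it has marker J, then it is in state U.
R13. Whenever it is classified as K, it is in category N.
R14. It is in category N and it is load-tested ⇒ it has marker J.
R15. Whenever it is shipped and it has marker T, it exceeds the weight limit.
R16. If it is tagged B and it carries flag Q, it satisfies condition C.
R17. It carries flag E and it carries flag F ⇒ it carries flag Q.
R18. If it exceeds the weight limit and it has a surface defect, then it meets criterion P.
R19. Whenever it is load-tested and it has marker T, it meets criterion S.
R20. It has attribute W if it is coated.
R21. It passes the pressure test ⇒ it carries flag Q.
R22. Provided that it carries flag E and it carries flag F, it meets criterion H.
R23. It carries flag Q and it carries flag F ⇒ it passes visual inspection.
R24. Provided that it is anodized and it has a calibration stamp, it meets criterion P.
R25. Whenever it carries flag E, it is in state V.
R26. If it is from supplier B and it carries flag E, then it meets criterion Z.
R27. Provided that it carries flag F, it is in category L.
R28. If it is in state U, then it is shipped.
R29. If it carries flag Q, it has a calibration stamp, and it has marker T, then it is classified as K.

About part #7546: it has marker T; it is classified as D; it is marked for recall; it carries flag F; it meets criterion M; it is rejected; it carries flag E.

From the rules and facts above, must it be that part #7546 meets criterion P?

Forward chaining from the given facts derives: has marker G, has a calibration stamp, carries flag Q, meets criterion H, passes visual inspection, is in state V, is in category L, is classified as K, is within tolerance, is in category N.
Rules concluding "it meets criterion P": R18 needs "it exceeds the weight limit"; R24 needs "it is anodized" — none of these are established.

No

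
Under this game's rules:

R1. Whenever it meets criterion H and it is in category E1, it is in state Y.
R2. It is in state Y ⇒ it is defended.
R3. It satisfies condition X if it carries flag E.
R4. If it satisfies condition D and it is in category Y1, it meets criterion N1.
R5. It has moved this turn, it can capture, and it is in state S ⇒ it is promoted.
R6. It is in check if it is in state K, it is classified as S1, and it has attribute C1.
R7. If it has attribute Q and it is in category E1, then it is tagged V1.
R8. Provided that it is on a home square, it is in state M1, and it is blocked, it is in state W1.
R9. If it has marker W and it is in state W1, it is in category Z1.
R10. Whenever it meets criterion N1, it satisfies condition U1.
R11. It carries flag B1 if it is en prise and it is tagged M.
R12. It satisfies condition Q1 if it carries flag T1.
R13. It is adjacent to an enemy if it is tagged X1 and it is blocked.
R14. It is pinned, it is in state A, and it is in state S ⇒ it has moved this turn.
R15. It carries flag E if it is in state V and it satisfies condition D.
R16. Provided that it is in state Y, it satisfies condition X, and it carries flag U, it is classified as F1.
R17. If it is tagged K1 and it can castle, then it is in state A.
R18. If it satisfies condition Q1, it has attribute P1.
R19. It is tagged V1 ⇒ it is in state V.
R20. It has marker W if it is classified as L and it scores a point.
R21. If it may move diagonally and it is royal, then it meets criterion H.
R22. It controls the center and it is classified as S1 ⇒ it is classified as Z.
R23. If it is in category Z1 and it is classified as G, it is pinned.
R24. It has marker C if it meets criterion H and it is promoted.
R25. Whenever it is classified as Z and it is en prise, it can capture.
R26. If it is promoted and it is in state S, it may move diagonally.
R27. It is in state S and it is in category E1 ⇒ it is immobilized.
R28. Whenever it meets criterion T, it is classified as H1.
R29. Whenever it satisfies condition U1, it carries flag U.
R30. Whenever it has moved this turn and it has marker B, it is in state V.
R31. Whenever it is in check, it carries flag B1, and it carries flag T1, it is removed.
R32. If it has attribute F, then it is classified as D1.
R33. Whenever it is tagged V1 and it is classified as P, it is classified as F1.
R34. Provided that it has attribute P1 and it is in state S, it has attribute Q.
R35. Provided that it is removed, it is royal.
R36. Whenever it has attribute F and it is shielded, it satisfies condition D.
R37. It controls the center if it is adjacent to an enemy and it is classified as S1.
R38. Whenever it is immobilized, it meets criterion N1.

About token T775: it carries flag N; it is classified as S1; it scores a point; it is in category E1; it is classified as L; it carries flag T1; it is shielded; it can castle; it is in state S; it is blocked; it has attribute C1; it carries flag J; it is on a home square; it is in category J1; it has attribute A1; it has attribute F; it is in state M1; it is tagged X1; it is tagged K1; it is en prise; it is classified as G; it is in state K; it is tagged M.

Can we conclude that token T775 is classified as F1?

Yes

By R6 (it is in state K, it is classified as S1, it has attribute C1): it is in check.
By R8 (it is on a home square, it is in state M1, it is blocked): it is in state W1.
By R11 (it is en prise, it is tagged M): it carries flag B1.
By R12 (it carries flag T1): it satisfies condition Q1.
By R13 (it is tagged X1, it is blocked): it is adjacent to an enemy.
By R17 (it is tagged K1, it can castle): it is in state A.
By R18 (it satisfies condition Q1): it has attribute P1.
By R20 (it is classified as L, it scores a point): it has marker W.
By R27 (it is in state S, it is in category E1): it is immobilized.
By R31 (it is in check, it carries flag B1, it carries flag T1): it is removed.
By R34 (it has attribute P1, it is in state S): it has attribute Q.
By R35 (it is removed): it is royal.
By R36 (it has attribute F, it is shielded): it satisfies condition D.
By R37 (it is adjacent to an enemy, it is classified as S1): it controls the center.
By R38 (it is immobilized): it meets criterion N1.
By R7 (it has attribute Q, it is in category E1): it is tagged V1.
By R9 (it has marker W, it is in state W1): it is in category Z1.
By R10 (it meets criterion N1): it satisfies condition U1.
By R19 (it is tagged V1): it is in state V.
By R22 (it controls the center, it is classified as S1): it is classified as Z.
By R23 (it is in category Z1, it is classified as G): it is pinned.
By R25 (it is classified as Z, it is en prise): it can capture.
By R29 (it satisfies condition U1): it carries flag U.
By R14 (it is pinned, it is in state A, it is in state S): it has moved this turn.
By R15 (it is in state V, it satisfies condition D): it carries flag E.
By R3 (it carries flag E): it satisfies condition X.
By R5 (it has moved this turn, it can capture, it is in state S): it is promoted.
By R26 (it is promoted, it is in state S): it may move diagonally.
By R21 (it may move diagonally, it is royal): it meets criterion H.
By R1 (it meets criterion H, it is in category E1): it is in state Y.
By R16 (it is in state Y, it satisfies condition X, it carries flag U): it is classified as F1.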